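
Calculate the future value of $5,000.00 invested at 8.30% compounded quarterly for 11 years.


Compound interest formula: A = P(1 + r/n)^(nt)
A = $5,000.00 × (1 + 0.083/4)^(4 × 11)
Growth factor: (1 + 0.083/4)^44 = 2.4686135
A = $5,000.00 × 2.4686135
A = $12,343.07

A = P(1 + r/n)^(nt) = $12,343.07


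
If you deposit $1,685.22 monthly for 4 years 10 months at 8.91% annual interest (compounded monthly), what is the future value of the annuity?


Future value of an ordinary annuity: FV = PMT × ((1 + r)^n − 1) / r
Monthly rate r = 0.0891/12 = 0.007425, n = 58
FV = $1,685.22 × ((1 + 0.0891/12)^58 − 1) / (0.0891/12)
FV = $1,685.22 × 72.163201
FV = $121,610.87

FV = PMT × ((1+r)^n - 1)/r = $121,610.87


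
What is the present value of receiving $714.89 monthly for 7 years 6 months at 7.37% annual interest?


Present value of an ordinary annuity: PV = PMT × (1 − (1 + r)^(−n)) / r
Monthly rate r = 0.0737/12 ≈ 0.00614167, n = 90
PV = $714.89 × (1 − (1 + 0.0737/12)^(−90)) / (0.0737/12)
PV = $714.89 × 68.981463
PV = $49,314.16

PV = PMT × (1-(1+r)^(-n))/r = $49,314.16


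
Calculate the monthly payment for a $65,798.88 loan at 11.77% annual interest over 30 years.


Loan payment formula: PMT = PV × r / (1 − (1 + r)^(−n))
Monthly rate r = 0.1177/12 ≈ 0.00980833, n = 360 months
Denominator: 1 − (1 + 0.1177/12)^(−360) = 0.970216
PMT = $65,798.88 × (0.1177/12) / 0.970216
PMT = $665.19 per month

PMT = PV × r / (1-(1+r)^(-n)) = $665.19/month


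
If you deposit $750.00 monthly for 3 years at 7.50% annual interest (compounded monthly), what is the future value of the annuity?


Future value of an ordinary annuity: FV = PMT × ((1 + r)^n − 1) / r
Monthly rate r = 0.075/12 = 0.00625, n = 36
FV = $750.00 × ((1 + 0.075/12)^36 − 1) / (0.075/12)
FV = $750.00 × 40.231382
FV = $30,173.54

FV = PMT × ((1+r)^n - 1)/r = $30,173.54


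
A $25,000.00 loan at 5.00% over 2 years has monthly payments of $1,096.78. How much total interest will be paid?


Total paid over the life of the loan = PMT × n.
Total paid = $1,096.78 × 24 = $26,322.72
Total interest = total paid − principal = $26,322.72 − $25,000.00 = $1,322.72

Total interest = (PMT × n) - PV = $1,322.72


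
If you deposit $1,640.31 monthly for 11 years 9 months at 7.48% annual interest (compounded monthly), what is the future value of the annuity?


Future value of an ordinary annuity: FV = PMT × ((1 + r)^n − 1) / r
Monthly rate r = 0.0748/12 ≈ 0.00623333, n = 141
FV = $1,640.31 × ((1 + 0.0748/12)^141 − 1) / (0.0748/12)
FV = $1,640.31 × 224.869836
FV = $368,856.24

FV = PMT × ((1+r)^n - 1)/r = $368,856.24


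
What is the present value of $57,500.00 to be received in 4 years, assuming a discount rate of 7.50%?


Present value formula: PV = FV / (1 + r)^t
PV = $57,500.00 / (1 + 0.075)^4
PV = $57,500.00 / 1.335469
PV = $43,056.03

PV = FV / (1 + r)^t = $43,056.03


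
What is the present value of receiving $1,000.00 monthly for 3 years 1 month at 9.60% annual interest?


Present value of an ordinary annuity: PV = PMT × (1 − (1 + r)^(−n)) / r
Monthly rate r = 0.096/12 = 0.008, n = 37
PV = $1,000.00 × (1 − (1 + 0.096/12)^(−37)) / (0.096/12)
PV = $1,000.00 × 31.917010
PV = $31,917.01

PV = PMT × (1-(1+r)^(-n))/r = $31,917.01


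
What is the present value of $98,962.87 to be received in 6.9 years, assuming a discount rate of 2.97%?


Present value formula: PV = FV / (1 + r)^t
PV = $98,962.87 / (1 + 0.0297)^6.9
PV = $98,962.87 / 1.2237816
PV = $80,866.45

PV = FV / (1 + r)^t = $80,866.45


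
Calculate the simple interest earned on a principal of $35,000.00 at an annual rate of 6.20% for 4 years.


Simple interest formula: I = P × r × t
I = $35,000.00 × 0.062 × 4
I = $8,680.00

I = P × r × t = $8,680.00


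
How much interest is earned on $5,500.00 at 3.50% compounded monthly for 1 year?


Compound interest earned = final amount − principal.
A = P(1 + r/n)^(nt) = $5,500.00 × (1 + 0.035/12)^(12 × 1) = $5,695.62
Interest = A − P = $5,695.62 − $5,500.00 = $195.62

Interest = A - P = $195.62


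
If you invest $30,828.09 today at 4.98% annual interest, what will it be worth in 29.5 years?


Future value formula: FV = PV × (1 + r)^t
FV = $30,828.09 × (1 + 0.0498)^29.5
FV = $30,828.09 × 4.1941482
FV = $129,297.58

FV = PV × (1 + r)^t = $129,297.58


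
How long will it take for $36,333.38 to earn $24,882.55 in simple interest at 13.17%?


Rearrange the simple interest formula for t:
I = P × r × t  ⇒  t = I / (P × r)
t = $24,882.55 / ($36,333.38 × 0.1317)
t = 5.2

t = I/(P×r) = 5.2 years


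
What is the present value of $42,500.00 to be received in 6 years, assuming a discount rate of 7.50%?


Present value formula: PV = FV / (1 + r)^t
PV = $42,500.00 / (1 + 0.075)^6
PV = $42,500.00 / 1.543302
PV = $27,538.36

PV = FV / (1 + r)^t = $27,538.36


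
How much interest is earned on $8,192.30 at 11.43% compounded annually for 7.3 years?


Compound interest earned = final amount − principal.
A = P(1 + r/n)^(nt) = $8,192.30 × (1 + 0.1143/1)^(1 × 7.3) = $18,051.84
Interest = A − P = $18,051.84 − $8,192.30 = $9,859.54

Interest = A - P = $9,859.54


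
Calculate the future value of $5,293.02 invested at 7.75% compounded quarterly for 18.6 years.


Compound interest formula: A = P(1 + r/n)^(nt)
A = $5,293.02 × (1 + 0.0775/4)^(4 × 18.6)
Growth factor: (1 + 0.0775/4)^74.4 = 4.169155
A = $5,293.02 × 4.169155
A = $22,067.42

A = P(1 + r/n)^(nt) = $22,067.42


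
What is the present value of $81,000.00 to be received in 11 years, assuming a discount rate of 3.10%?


Present value formula: PV = FV / (1 + r)^t
PV = $81,000.00 / (1 + 0.031)^11
PV = $81,000.00 / 1.399089
PV = $57,894.82

PV = FV / (1 + r)^t = $57,894.82


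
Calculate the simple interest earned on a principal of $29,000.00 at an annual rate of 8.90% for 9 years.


Simple interest formula: I = P × r × t
I = $29,000.00 × 0.089 × 9
I = $23,229.00

I = P × r × t = $23,229.00


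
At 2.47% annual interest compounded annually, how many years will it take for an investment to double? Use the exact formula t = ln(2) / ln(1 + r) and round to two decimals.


Doubling condition: (1 + r)^t = 2
Take ln of both sides: t × ln(1 + r) = ln(2)
t = ln(2) / ln(1 + r)
t = 0.693147 / 0.024400
t = 28.41

t = ln(2) / ln(1 + r) = 28.41 years


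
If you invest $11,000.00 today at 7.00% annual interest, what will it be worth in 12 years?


Future value formula: FV = PV × (1 + r)^t
FV = $11,000.00 × (1 + 0.07)^12
FV = $11,000.00 × 2.252192
FV = $24,774.11

FV = PV × (1 + r)^t = $24,774.11


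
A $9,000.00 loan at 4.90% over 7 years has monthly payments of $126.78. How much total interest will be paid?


Total paid over the life of the loan = PMT × n.
Total paid = $126.78 × 84 = $10,649.52
Total interest = total paid − principal = $10,649.52 − $9,000.00 = $1,649.52

Total interest = (PMT × n) - PV = $1,649.52


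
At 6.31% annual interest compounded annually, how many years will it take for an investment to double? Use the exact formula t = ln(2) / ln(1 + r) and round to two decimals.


Doubling condition: (1 + r)^t = 2
Take ln of both sides: t × ln(1 + r) = ln(2)
t = ln(2) / ln(1 + r)
t = 0.693147 / 0.061189
t = 11.33

t = ln(2) / ln(1 + r) = 11.33 years


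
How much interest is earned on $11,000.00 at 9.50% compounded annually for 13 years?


Compound interest earned = final amount − principal.
A = P(1 + r/n)^(nt) = $11,000.00 × (1 + 0.095/1)^(1 × 13) = $35,791.20
Interest = A − P = $35,791.20 − $11,000.00 = $24,791.20

Interest = A - P = $24,791.20


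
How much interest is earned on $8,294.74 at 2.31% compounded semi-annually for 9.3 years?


Compound interest earned = final amount − principal.
A = P(1 + r/n)^(nt) = $8,294.74 × (1 + 0.0231/2)^(2 × 9.3) = $10,269.93
Interest = A − P = $10,269.93 − $8,294.74 = $1,975.19

Interest = A - P = $1,975.19


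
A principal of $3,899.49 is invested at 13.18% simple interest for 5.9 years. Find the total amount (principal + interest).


Total amount formula: A = P(1 + rt) = P + P·r·t
Interest: I = P × r × t = $3,899.49 × 0.1318 × 5.9 = $3,032.32
A = P + I = $3,899.49 + $3,032.32 = $6,931.81

A = P + I = P(1 + rt) = $6,931.81


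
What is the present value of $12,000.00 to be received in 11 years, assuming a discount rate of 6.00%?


Present value formula: PV = FV / (1 + r)^t
PV = $12,000.00 / (1 + 0.06)^11
PV = $12,000.00 / 1.898299
PV = $6,321.45

PV = FV / (1 + r)^t = $6,321.45


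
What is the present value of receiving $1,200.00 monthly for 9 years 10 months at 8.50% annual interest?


Present value of an ordinary annuity: PV = PMT × (1 − (1 + r)^(−n)) / r
Monthly rate r = 0.085/12 ≈ 0.00708333, n = 118
PV = $1,200.00 × (1 − (1 + 0.085/12)^(−118)) / (0.085/12)
PV = $1,200.00 × 79.794038
PV = $95,752.85

PV = PMT × (1-(1+r)^(-n))/r = $95,752.85


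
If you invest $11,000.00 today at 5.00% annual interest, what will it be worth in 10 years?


Future value formula: FV = PV × (1 + r)^t
FV = $11,000.00 × (1 + 0.05)^10
FV = $11,000.00 × 1.6288946
FV = $17,917.84

FV = PV × (1 + r)^t = $17,917.84


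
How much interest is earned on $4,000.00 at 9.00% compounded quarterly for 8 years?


Compound interest earned = final amount − principal.
A = P(1 + r/n)^(nt) = $4,000.00 × (1 + 0.09/4)^(4 × 8) = $8,152.41
Interest = A − P = $8,152.41 − $4,000.00 = $4,152.41

Interest = A - P = $4,152.41


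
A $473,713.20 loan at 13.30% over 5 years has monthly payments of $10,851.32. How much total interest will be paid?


Total paid over the life of the loan = PMT × n.
Total paid = $10,851.32 × 60 = $651,079.20
Total interest = total paid − principal = $651,079.20 − $473,713.20 = $177,366.00

Total interest = (PMT × n) - PV = $177,366.00


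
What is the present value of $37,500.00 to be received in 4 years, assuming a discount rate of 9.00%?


Present value formula: PV = FV / (1 + r)^t
PV = $37,500.00 / (1 + 0.09)^4
PV = $37,500.00 / 1.4115816
PV = $26,565.95

PV = FV / (1 + r)^t = $26,565.95


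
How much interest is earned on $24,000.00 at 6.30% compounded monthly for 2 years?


Compound interest earned = final amount − principal.
A = P(1 + r/n)^(nt) = $24,000.00 × (1 + 0.063/12)^(12 × 2) = $27,213.80
Interest = A − P = $27,213.80 − $24,000.00 = $3,213.80

Interest = A - P = $3,213.80


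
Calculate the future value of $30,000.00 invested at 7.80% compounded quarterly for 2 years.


Compound interest formula: A = P(1 + r/n)^(nt)
A = $30,000.00 × (1 + 0.078/4)^(4 × 2)
Growth factor: (1 + 0.078/4)^8 = 1.16707251
A = $30,000.00 × 1.16707251
A = $35,012.18

A = P(1 + r/n)^(nt) = $35,012.18


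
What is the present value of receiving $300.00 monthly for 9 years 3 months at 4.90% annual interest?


Present value of an ordinary annuity: PV = PMT × (1 − (1 + r)^(−n)) / r
Monthly rate r = 0.049/12 ≈ 0.00408333, n = 111
PV = $300.00 × (1 − (1 + 0.049/12)^(−111)) / (0.049/12)
PV = $300.00 × 89.107093
PV = $26,732.13

PV = PMT × (1-(1+r)^(-n))/r = $26,732.13


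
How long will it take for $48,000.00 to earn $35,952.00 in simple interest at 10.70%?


Rearrange the simple interest formula for t:
I = P × r × t  ⇒  t = I / (P × r)
t = $35,952.00 / ($48,000.00 × 0.107)
t = 7

t = I/(P×r) = 7 years


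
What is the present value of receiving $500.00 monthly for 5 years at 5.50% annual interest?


Present value of an ordinary annuity: PV = PMT × (1 − (1 + r)^(−n)) / r
Monthly rate r = 0.055/12 ≈ 0.00458333, n = 60
PV = $500.00 × (1 − (1 + 0.055/12)^(−60)) / (0.055/12)
PV = $500.00 × 52.352835
PV = $26,176.42

PV = PMT × (1-(1+r)^(-n))/r = $26,176.42


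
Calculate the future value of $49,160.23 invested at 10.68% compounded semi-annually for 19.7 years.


Compound interest formula: A = P(1 + r/n)^(nt)
A = $49,160.23 × (1 + 0.1068/2)^(2 × 19.7)
Growth factor: (1 + 0.1068/2)^39.4 = 7.7656278
A = $49,160.23 × 7.7656278
A = $381,760.05

A = P(1 + r/n)^(nt) = $381,760.05


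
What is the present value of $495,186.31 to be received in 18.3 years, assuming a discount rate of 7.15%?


Present value formula: PV = FV / (1 + r)^t
PV = $495,186.31 / (1 + 0.0715)^18.3
PV = $495,186.31 / 3.5388064
PV = $139,930.32

PV = FV / (1 + r)^t = $139,930.32


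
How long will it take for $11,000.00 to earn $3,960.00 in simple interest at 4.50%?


Rearrange the simple interest formula for t:
I = P × r × t  ⇒  t = I / (P × r)
t = $3,960.00 / ($11,000.00 × 0.045)
t = 8

t = I/(P×r) = 8 years


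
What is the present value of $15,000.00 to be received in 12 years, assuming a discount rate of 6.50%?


Present value formula: PV = FV / (1 + r)^t
PV = $15,000.00 / (1 + 0.065)^12
PV = $15,000.00 / 2.129096
PV = $7,045.24

PV = FV / (1 + r)^t = $7,045.24


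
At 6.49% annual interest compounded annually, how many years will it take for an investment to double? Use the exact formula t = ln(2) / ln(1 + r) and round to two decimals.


Doubling condition: (1 + r)^t = 2
Take ln of both sides: t × ln(1 + r) = ln(2)
t = ln(2) / ln(1 + r)
t = 0.693147 / 0.062881
t = 11.02

t = ln(2) / ln(1 + r) = 11.02 years


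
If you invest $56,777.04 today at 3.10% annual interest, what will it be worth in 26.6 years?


Future value formula: FV = PV × (1 + r)^t
FV = $56,777.04 × (1 + 0.031)^26.6
FV = $56,777.04 × 2.252581415
FV = $127,894.91

FV = PV × (1 + r)^t = $127,894.91


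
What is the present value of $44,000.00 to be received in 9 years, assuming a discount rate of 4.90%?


Present value formula: PV = FV / (1 + r)^t
PV = $44,000.00 / (1 + 0.049)^9
PV = $44,000.00 / 1.538082
PV = $28,607.06

PV = FV / (1 + r)^t = $28,607.06


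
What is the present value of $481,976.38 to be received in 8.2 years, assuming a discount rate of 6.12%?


Present value formula: PV = FV / (1 + r)^t
PV = $481,976.38 / (1 + 0.0612)^8.2
PV = $481,976.38 / 1.6275614
PV = $296,134.07

PV = FV / (1 + r)^t = $296,134.07


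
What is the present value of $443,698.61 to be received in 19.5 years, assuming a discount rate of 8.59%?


Present value formula: PV = FV / (1 + r)^t
PV = $443,698.61 / (1 + 0.0859)^19.5
PV = $443,698.61 / 4.987716
PV = $88,958.27

PV = FV / (1 + r)^t = $88,958.27


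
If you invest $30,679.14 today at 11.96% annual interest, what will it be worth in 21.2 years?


Future value formula: FV = PV × (1 + r)^t
FV = $30,679.14 × (1 + 0.1196)^21.2
FV = $30,679.14 × 10.968147
FV = $336,493.32

FV = PV × (1 + r)^t = $336,493.32


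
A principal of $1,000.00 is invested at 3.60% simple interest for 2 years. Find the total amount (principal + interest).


Total amount formula: A = P(1 + rt) = P + P·r·t
Interest: I = P × r × t = $1,000.00 × 0.036 × 2 = $72.00
A = P + I = $1,000.00 + $72.00 = $1,072.00

A = P + I = P(1 + rt) = $1,072.00


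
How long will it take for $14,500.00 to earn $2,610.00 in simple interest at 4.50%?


Rearrange the simple interest formula for t:
I = P × r × t  ⇒  t = I / (P × r)
t = $2,610.00 / ($14,500.00 × 0.045)
t = 4

t = I/(P×r) = 4 years


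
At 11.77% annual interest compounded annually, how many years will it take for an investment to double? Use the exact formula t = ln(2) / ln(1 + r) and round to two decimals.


Doubling condition: (1 + r)^t = 2
Take ln of both sides: t × ln(1 + r) = ln(2)
t = ln(2) / ln(1 + r)
t = 0.693147 / 0.111273
t = 6.23

t = ln(2) / ln(1 + r) = 6.23 years


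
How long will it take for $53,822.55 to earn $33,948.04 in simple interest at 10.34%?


Rearrange the simple interest formula for t:
I = P × r × t  ⇒  t = I / (P × r)
t = $33,948.04 / ($53,822.55 × 0.1034)
t = 6.1

t = I/(P×r) = 6.1 years


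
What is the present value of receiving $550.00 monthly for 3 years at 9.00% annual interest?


Present value of an ordinary annuity: PV = PMT × (1 − (1 + r)^(−n)) / r
Monthly rate r = 0.09/12 = 0.0075, n = 36
PV = $550.00 × (1 − (1 + 0.09/12)^(−36)) / (0.09/12)
PV = $550.00 × 31.446805
PV = $17,295.74

PV = PMT × (1-(1+r)^(-n))/r = $17,295.74


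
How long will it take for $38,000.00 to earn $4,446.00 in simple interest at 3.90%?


Rearrange the simple interest formula for t:
I = P × r × t  ⇒  t = I / (P × r)
t = $4,446.00 / ($38,000.00 × 0.039)
t = 3

t = I/(P×r) = 3 years


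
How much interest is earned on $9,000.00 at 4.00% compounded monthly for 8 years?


Compound interest earned = final amount − principal.
A = P(1 + r/n)^(nt) = $9,000.00 × (1 + 0.04/12)^(12 × 8) = $12,387.56
Interest = A − P = $12,387.56 − $9,000.00 = $3,387.56

Interest = A - P = $3,387.56


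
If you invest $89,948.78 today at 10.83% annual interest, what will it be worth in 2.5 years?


Future value formula: FV = PV × (1 + r)^t
FV = $89,948.78 × (1 + 0.1083)^2.5
FV = $89,948.78 × 1.2931334
FV = $116,315.77

FV = PV × (1 + r)^t = $116,315.77


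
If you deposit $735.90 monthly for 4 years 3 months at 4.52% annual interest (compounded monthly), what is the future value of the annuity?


Future value of an ordinary annuity: FV = PMT × ((1 + r)^n − 1) / r
Monthly rate r = 0.0452/12 ≈ 0.00376667, n = 51
FV = $735.90 × ((1 + 0.0452/12)^51 − 1) / (0.0452/12)
FV = $735.90 × 56.111802
FV = $41,292.68

FV = PMT × ((1+r)^n - 1)/r = $41,292.68


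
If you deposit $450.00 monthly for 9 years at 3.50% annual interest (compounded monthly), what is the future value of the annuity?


Future value of an ordinary annuity: FV = PMT × ((1 + r)^n − 1) / r
Monthly rate r = 0.035/12 ≈ 0.00291667, n = 108
FV = $450.00 × ((1 + 0.035/12)^108 − 1) / (0.035/12)
FV = $450.00 × 126.730702
FV = $57,028.82

FV = PMT × ((1+r)^n - 1)/r = $57,028.82


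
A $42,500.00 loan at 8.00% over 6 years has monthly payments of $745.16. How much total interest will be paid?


Total paid over the life of the loan = PMT × n.
Total paid = $745.16 × 72 = $53,651.52
Total interest = total paid − principal = $53,651.52 − $42,500.00 = $11,151.52

Total interest = (PMT × n) - PV = $11,151.52


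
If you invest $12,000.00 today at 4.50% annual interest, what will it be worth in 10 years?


Future value formula: FV = PV × (1 + r)^t
FV = $12,000.00 × (1 + 0.045)^10
FV = $12,000.00 × 1.552969
FV = $18,635.63

FV = PV × (1 + r)^t = $18,635.63


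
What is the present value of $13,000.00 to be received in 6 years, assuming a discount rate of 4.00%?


Present value formula: PV = FV / (1 + r)^t
PV = $13,000.00 / (1 + 0.04)^6
PV = $13,000.00 / 1.265319
PV = $10,274.09

PV = FV / (1 + r)^t = $10,274.09


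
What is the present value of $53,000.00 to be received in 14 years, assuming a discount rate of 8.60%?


Present value formula: PV = FV / (1 + r)^t
PV = $53,000.00 / (1 + 0.086)^14
PV = $53,000.00 / 3.174078
PV = $16,697.76

PV = FV / (1 + r)^t = $16,697.76


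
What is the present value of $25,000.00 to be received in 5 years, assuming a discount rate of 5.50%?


Present value formula: PV = FV / (1 + r)^t
PV = $25,000.00 / (1 + 0.055)^5
PV = $25,000.00 / 1.306960
PV = $19,128.36

PV = FV / (1 + r)^t = $19,128.36


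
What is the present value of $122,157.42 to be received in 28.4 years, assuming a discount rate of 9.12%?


Present value formula: PV = FV / (1 + r)^t
PV = $122,157.42 / (1 + 0.0912)^28.4
PV = $122,157.42 / 11.925696
PV = $10,243.21

PV = FV / (1 + r)^t = $10,243.21


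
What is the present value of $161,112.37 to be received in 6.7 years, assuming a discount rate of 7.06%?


Present value formula: PV = FV / (1 + r)^t
PV = $161,112.37 / (1 + 0.0706)^6.7
PV = $161,112.37 / 1.5794377
PV = $102,006.16

PV = FV / (1 + r)^t = $102,006.16


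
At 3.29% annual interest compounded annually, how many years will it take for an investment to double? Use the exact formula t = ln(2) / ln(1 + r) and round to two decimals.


Doubling condition: (1 + r)^t = 2
Take ln of both sides: t × ln(1 + r) = ln(2)
t = ln(2) / ln(1 + r)
t = 0.693147 / 0.032370
t = 21.41

t = ln(2) / ln(1 + r) = 21.41 years


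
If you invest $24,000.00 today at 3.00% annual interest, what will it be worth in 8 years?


Future value formula: FV = PV × (1 + r)^t
FV = $24,000.00 × (1 + 0.03)^8
FV = $24,000.00 × 1.266770
FV = $30,402.48

FV = PV × (1 + r)^t = $30,402.48


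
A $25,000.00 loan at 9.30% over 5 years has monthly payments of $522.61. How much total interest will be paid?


Total paid over the life of the loan = PMT × n.
Total paid = $522.61 × 60 = $31,356.60
Total interest = total paid − principal = $31,356.60 − $25,000.00 = $6,356.60

Total interest = (PMT × n) - PV = $6,356.60


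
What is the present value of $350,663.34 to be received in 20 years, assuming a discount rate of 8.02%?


Present value formula: PV = FV / (1 + r)^t
PV = $350,663.34 / (1 + 0.0802)^20
PV = $350,663.34 / 4.678250
PV = $74,956.09

PV = FV / (1 + r)^t = $74,956.09


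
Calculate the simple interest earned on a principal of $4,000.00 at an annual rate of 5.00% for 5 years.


Simple interest formula: I = P × r × t
I = $4,000.00 × 0.05 × 5
I = $1,000.00

I = P × r × t = $1,000.00


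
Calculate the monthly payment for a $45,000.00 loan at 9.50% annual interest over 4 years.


Loan payment formula: PMT = PV × r / (1 − (1 + r)^(−n))
Monthly rate r = 0.095/12 ≈ 0.00791667, n = 48 months
Denominator: 1 − (1 + 0.095/12)^(−48) = 0.315115
PMT = $45,000.00 × (0.095/12) / 0.315115
PMT = $1,130.54 per month

PMT = PV × r / (1-(1+r)^(-n)) = $1,130.54/month


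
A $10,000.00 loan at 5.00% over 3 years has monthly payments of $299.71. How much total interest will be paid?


Total paid over the life of the loan = PMT × n.
Total paid = $299.71 × 36 = $10,789.56
Total interest = total paid − principal = $10,789.56 − $10,000.00 = $789.56

Total interest = (PMT × n) - PV = $789.56


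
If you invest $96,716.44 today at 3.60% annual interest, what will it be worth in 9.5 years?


Future value formula: FV = PV × (1 + r)^t
FV = $96,716.44 × (1 + 0.036)^9.5
FV = $96,716.44 × 1.39932205
FV = $135,337.45

FV = PV × (1 + r)^t = $135,337.45


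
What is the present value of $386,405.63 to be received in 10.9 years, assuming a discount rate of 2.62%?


Present value formula: PV = FV / (1 + r)^t
PV = $386,405.63 / (1 + 0.0262)^10.9
PV = $386,405.63 / 1.32565011
PV = $291,483.87

PV = FV / (1 + r)^t = $291,483.87


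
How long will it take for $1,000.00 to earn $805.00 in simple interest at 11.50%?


Rearrange the simple interest formula for t:
I = P × r × t  ⇒  t = I / (P × r)
t = $805.00 / ($1,000.00 × 0.115)
t = 7

t = I/(P×r) = 7 years


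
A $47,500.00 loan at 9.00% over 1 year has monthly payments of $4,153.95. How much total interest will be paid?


Total paid over the life of the loan = PMT × n.
Total paid = $4,153.95 × 12 = $49,847.40
Total interest = total paid − principal = $49,847.40 − $47,500.00 = $2,347.40

Total interest = (PMT × n) - PV = $2,347.40


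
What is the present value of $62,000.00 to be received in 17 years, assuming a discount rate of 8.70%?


Present value formula: PV = FV / (1 + r)^t
PV = $62,000.00 / (1 + 0.087)^17
PV = $62,000.00 / 4.129545
PV = $15,013.76

PV = FV / (1 + r)^t = $15,013.76


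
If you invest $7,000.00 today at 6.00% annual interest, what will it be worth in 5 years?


Future value formula: FV = PV × (1 + r)^t
FV = $7,000.00 × (1 + 0.06)^5
FV = $7,000.00 × 1.338226
FV = $9,367.58

FV = PV × (1 + r)^t = $9,367.58


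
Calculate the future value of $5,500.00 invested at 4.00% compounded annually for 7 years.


Compound interest formula: A = P(1 + r/n)^(nt)
A = $5,500.00 × (1 + 0.04/1)^(1 × 7)
Growth factor: (1 + 0.04/1)^7 = 1.3159318
A = $5,500.00 × 1.3159318
A = $7,237.62

A = P(1 + r/n)^(nt) = $7,237.62


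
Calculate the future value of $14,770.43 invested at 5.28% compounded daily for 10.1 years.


Compound interest formula: A = P(1 + r/n)^(nt)
A = $14,770.43 × (1 + 0.0528/365)^(365 × 10.1)
Growth factor: (1 + 0.0528/365)^3686.5 = 1.704448
A = $14,770.43 × 1.704448
A = $25,175.43

A = P(1 + r/n)^(nt) = $25,175.43


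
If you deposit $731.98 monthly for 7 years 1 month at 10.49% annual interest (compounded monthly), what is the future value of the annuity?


Future value of an ordinary annuity: FV = PMT × ((1 + r)^n − 1) / r
Monthly rate r = 0.1049/12 ≈ 0.00874167, n = 85
FV = $731.98 × ((1 + 0.1049/12)^85 − 1) / (0.1049/12)
FV = $731.98 × 125.324283
FV = $91,734.87

FV = PMT × ((1+r)^n - 1)/r = $91,734.87


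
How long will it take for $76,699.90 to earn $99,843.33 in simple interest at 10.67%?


Rearrange the simple interest formula for t:
I = P × r × t  ⇒  t = I / (P × r)
t = $99,843.33 / ($76,699.90 × 0.1067)
t = 12.2

t = I/(P×r) = 12.2 years


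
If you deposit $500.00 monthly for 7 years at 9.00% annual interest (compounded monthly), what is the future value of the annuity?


Future value of an ordinary annuity: FV = PMT × ((1 + r)^n − 1) / r
Monthly rate r = 0.09/12 = 0.0075, n = 84
FV = $500.00 × ((1 + 0.09/12)^84 − 1) / (0.09/12)
FV = $500.00 × 116.426928
FV = $58,213.46

FV = PMT × ((1+r)^n - 1)/r = $58,213.46


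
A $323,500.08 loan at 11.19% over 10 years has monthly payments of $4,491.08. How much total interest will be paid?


Total paid over the life of the loan = PMT × n.
Total paid = $4,491.08 × 120 = $538,929.60
Total interest = total paid − principal = $538,929.60 − $323,500.08 = $215,429.52

Total interest = (PMT × n) - PV = $215,429.52


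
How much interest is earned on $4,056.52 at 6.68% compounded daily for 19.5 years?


Compound interest earned = final amount − principal.
A = P(1 + r/n)^(nt) = $4,056.52 × (1 + 0.0668/365)^(365 × 19.5) = $14,921.55
Interest = A − P = $14,921.55 − $4,056.52 = $10,865.03

Interest = A - P = $10,865.03


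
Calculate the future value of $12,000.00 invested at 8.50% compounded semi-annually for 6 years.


Compound interest formula: A = P(1 + r/n)^(nt)
A = $12,000.00 × (1 + 0.085/2)^(2 × 6)
Growth factor: (1 + 0.085/2)^12 = 1.6478314
A = $12,000.00 × 1.6478314
A = $19,773.98

A = P(1 + r/n)^(nt) = $19,773.98


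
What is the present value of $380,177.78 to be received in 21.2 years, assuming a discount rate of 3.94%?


Present value formula: PV = FV / (1 + r)^t
PV = $380,177.78 / (1 + 0.0394)^21.2
PV = $380,177.78 / 2.2687858
PV = $167,568.83

PV = FV / (1 + r)^t = $167,568.83


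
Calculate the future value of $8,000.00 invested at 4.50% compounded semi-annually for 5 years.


Compound interest formula: A = P(1 + r/n)^(nt)
A = $8,000.00 × (1 + 0.045/2)^(2 × 5)
Growth factor: (1 + 0.045/2)^10 = 1.2492034
A = $8,000.00 × 1.2492034
A = $9,993.63

A = P(1 + r/n)^(nt) = $9,993.63


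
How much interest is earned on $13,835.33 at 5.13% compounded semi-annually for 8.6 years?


Compound interest earned = final amount − principal.
A = P(1 + r/n)^(nt) = $13,835.33 × (1 + 0.0513/2)^(2 × 8.6) = $21,388.26
Interest = A − P = $21,388.26 − $13,835.33 = $7,552.93

Interest = A - P = $7,552.93


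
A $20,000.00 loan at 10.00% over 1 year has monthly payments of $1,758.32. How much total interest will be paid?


Total paid over the life of the loan = PMT × n.
Total paid = $1,758.32 × 12 = $21,099.84
Total interest = total paid − principal = $21,099.84 − $20,000.00 = $1,099.84

Total interest = (PMT × n) - PV = $1,099.84


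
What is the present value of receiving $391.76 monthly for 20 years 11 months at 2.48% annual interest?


Present value of an ordinary annuity: PV = PMT × (1 − (1 + r)^(−n)) / r
Monthly rate r = 0.0248/12 ≈ 0.00206667, n = 251
PV = $391.76 × (1 − (1 + 0.0248/12)^(−251)) / (0.0248/12)
PV = $391.76 × 195.680897
PV = $76,659.95

PV = PMT × (1-(1+r)^(-n))/r = $76,659.95


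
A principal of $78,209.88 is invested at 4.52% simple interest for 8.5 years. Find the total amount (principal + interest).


Total amount formula: A = P(1 + rt) = P + P·r·t
Interest: I = P × r × t = $78,209.88 × 0.0452 × 8.5 = $30,048.24
A = P + I = $78,209.88 + $30,048.24 = $108,258.12

A = P + I = P(1 + rt) = $108,258.12


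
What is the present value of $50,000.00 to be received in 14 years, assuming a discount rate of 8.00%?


Present value formula: PV = FV / (1 + r)^t
PV = $50,000.00 / (1 + 0.08)^14
PV = $50,000.00 / 2.937194
PV = $17,023.05

PV = FV / (1 + r)^t = $17,023.05


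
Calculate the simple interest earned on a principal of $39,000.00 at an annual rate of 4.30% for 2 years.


Simple interest formula: I = P × r × t
I = $39,000.00 × 0.043 × 2
I = $3,354.00

I = P × r × t = $3,354.00


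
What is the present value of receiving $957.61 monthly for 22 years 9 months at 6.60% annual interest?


Present value of an ordinary annuity: PV = PMT × (1 − (1 + r)^(−n)) / r
Monthly rate r = 0.066/12 = 0.0055, n = 273
PV = $957.61 × (1 − (1 + 0.066/12)^(−273)) / (0.066/12)
PV = $957.61 × 141.142873
PV = $135,159.83

PV = PMT × (1-(1+r)^(-n))/r = $135,159.83


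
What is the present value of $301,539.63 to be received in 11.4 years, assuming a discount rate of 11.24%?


Present value formula: PV = FV / (1 + r)^t
PV = $301,539.63 / (1 + 0.1124)^11.4
PV = $301,539.63 / 3.368024
PV = $89,530.13

PV = FV / (1 + r)^t = $89,530.13


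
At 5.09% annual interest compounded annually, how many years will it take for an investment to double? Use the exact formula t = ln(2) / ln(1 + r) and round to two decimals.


Doubling condition: (1 + r)^t = 2
Take ln of both sides: t × ln(1 + r) = ln(2)
t = ln(2) / ln(1 + r)
t = 0.693147 / 0.049647
t = 13.96

t = ln(2) / ln(1 + r) = 13.96 years


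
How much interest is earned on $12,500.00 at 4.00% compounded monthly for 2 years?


Compound interest earned = final amount − principal.
A = P(1 + r/n)^(nt) = $12,500.00 × (1 + 0.04/12)^(12 × 2) = $13,539.29
Interest = A − P = $13,539.29 − $12,500.00 = $1,039.29

Interest = A - P = $1,039.29


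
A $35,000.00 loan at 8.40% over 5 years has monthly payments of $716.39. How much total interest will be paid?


Total paid over the life of the loan = PMT × n.
Total paid = $716.39 × 60 = $42,983.40
Total interest = total paid − principal = $42,983.40 − $35,000.00 = $7,983.40

Total interest = (PMT × n) - PV = $7,983.40


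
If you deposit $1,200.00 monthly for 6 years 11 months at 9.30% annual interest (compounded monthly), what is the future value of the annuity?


Future value of an ordinary annuity: FV = PMT × ((1 + r)^n − 1) / r
Monthly rate r = 0.093/12 = 0.00775, n = 83
FV = $1,200.00 × ((1 + 0.093/12)^83 − 1) / (0.093/12)
FV = $1,200.00 × 115.863501
FV = $139,036.20

FV = PMT × ((1+r)^n - 1)/r = $139,036.20


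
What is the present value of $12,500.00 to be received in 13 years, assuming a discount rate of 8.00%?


Present value formula: PV = FV / (1 + r)^t
PV = $12,500.00 / (1 + 0.08)^13
PV = $12,500.00 / 2.719624
PV = $4,596.22

PV = FV / (1 + r)^t = $4,596.22


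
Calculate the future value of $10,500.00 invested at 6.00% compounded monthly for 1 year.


Compound interest formula: A = P(1 + r/n)^(nt)
A = $10,500.00 × (1 + 0.06/12)^(12 × 1)
Growth factor: (1 + 0.06/12)^12 = 1.061678
A = $10,500.00 × 1.061678
A = $11,147.62

A = P(1 + r/n)^(nt) = $11,147.62


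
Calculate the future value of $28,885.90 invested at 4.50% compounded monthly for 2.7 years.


Compound interest formula: A = P(1 + r/n)^(nt)
A = $28,885.90 × (1 + 0.045/12)^(12 × 2.7)
Growth factor: (1 + 0.045/12)^32.4 = 1.1289328
A = $28,885.90 × 1.1289328
A = $32,610.24

A = P(1 + r/n)^(nt) = $32,610.24


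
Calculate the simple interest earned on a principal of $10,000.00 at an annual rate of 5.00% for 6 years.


Simple interest formula: I = P × r × t
I = $10,000.00 × 0.05 × 6
I = $3,000.00

I = P × r × t = $3,000.00


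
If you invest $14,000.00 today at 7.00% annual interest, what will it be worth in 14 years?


Future value formula: FV = PV × (1 + r)^t
FV = $14,000.00 × (1 + 0.07)^14
FV = $14,000.00 × 2.578534
FV = $36,099.48

FV = PV × (1 + r)^t = $36,099.48


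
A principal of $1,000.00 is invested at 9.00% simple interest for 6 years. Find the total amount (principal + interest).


Total amount formula: A = P(1 + rt) = P + P·r·t
Interest: I = P × r × t = $1,000.00 × 0.09 × 6 = $540.00
A = P + I = $1,000.00 + $540.00 = $1,540.00

A = P + I = P(1 + rt) = $1,540.00


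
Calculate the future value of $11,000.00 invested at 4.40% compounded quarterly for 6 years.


Compound interest formula: A = P(1 + r/n)^(nt)
A = $11,000.00 × (1 + 0.044/4)^(4 × 6)
Growth factor: (1 + 0.044/4)^24 = 1.300253
A = $11,000.00 × 1.300253
A = $14,302.78

A = P(1 + r/n)^(nt) = $14,302.78


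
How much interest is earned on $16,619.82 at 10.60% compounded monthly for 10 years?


Compound interest earned = final amount − principal.
A = P(1 + r/n)^(nt) = $16,619.82 × (1 + 0.106/12)^(12 × 10) = $47,748.21
Interest = A − P = $47,748.21 − $16,619.82 = $31,128.39

Interest = A - P = $31,128.39


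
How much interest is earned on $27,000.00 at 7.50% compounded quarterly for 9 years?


Compound interest earned = final amount − principal.
A = P(1 + r/n)^(nt) = $27,000.00 × (1 + 0.075/4)^(4 × 9) = $52,698.49
Interest = A − P = $52,698.49 − $27,000.00 = $25,698.49

Interest = A - P = $25,698.49


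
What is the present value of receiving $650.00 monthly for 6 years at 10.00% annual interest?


Present value of an ordinary annuity: PV = PMT × (1 − (1 + r)^(−n)) / r
Monthly rate r = 0.1/12 ≈ 0.00833333, n = 72
PV = $650.00 × (1 − (1 + 0.1/12)^(−72)) / (0.1/12)
PV = $650.00 × 53.978665
PV = $35,086.13

PV = PMT × (1-(1+r)^(-n))/r = $35,086.13


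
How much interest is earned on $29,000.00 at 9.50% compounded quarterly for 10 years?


Compound interest earned = final amount − principal.
A = P(1 + r/n)^(nt) = $29,000.00 × (1 + 0.095/4)^(4 × 10) = $74,157.42
Interest = A − P = $74,157.42 − $29,000.00 = $45,157.42

Interest = A - P = $45,157.42


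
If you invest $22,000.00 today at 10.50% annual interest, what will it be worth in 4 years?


Future value formula: FV = PV × (1 + r)^t
FV = $22,000.00 × (1 + 0.105)^4
FV = $22,000.00 × 1.4909021
FV = $32,799.85

FV = PV × (1 + r)^t = $32,799.85


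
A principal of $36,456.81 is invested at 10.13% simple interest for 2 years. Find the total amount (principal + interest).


Total amount formula: A = P(1 + rt) = P + P·r·t
Interest: I = P × r × t = $36,456.81 × 0.1013 × 2 = $7,386.15
A = P + I = $36,456.81 + $7,386.15 = $43,842.96

A = P + I = P(1 + rt) = $43,842.96


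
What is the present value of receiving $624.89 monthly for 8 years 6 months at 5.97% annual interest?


Present value of an ordinary annuity: PV = PMT × (1 − (1 + r)^(−n)) / r
Monthly rate r = 0.0597/12 = 0.004975, n = 102
PV = $624.89 × (1 − (1 + 0.0597/12)^(−102)) / (0.0597/12)
PV = $624.89 × 79.841871
PV = $49,892.39

PV = PMT × (1-(1+r)^(-n))/r = $49,892.39


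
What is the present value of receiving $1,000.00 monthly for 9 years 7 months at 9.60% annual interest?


Present value of an ordinary annuity: PV = PMT × (1 − (1 + r)^(−n)) / r
Monthly rate r = 0.096/12 = 0.008, n = 115
PV = $1,000.00 × (1 − (1 + 0.096/12)^(−115)) / (0.096/12)
PV = $1,000.00 × 75.002439
PV = $75,002.44

PV = PMT × (1-(1+r)^(-n))/r = $75,002.44


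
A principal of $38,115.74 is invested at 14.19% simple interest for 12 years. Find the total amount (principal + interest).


Total amount formula: A = P(1 + rt) = P + P·r·t
Interest: I = P × r × t = $38,115.74 × 0.1419 × 12 = $64,903.48
A = P + I = $38,115.74 + $64,903.48 = $103,019.22

A = P + I = P(1 + rt) = $103,019.22


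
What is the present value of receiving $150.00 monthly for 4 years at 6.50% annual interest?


Present value of an ordinary annuity: PV = PMT × (1 − (1 + r)^(−n)) / r
Monthly rate r = 0.065/12 ≈ 0.00541667, n = 48
PV = $150.00 × (1 − (1 + 0.065/12)^(−48)) / (0.065/12)
PV = $150.00 × 42.167488
PV = $6,325.12

PV = PMT × (1-(1+r)^(-n))/r = $6,325.12


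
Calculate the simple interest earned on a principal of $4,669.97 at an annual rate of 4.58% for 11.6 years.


Simple interest formula: I = P × r × t
I = $4,669.97 × 0.0458 × 11.6
I = $2,481.06

I = P × r × t = $2,481.06


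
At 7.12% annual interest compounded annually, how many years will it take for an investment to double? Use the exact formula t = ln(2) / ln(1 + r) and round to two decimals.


Doubling condition: (1 + r)^t = 2
Take ln of both sides: t × ln(1 + r) = ln(2)
t = ln(2) / ln(1 + r)
t = 0.693147 / 0.068780
t = 10.08

t = ln(2) / ln(1 + r) = 10.08 years


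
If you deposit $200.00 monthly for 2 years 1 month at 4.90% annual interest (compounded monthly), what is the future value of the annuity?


Future value of an ordinary annuity: FV = PMT × ((1 + r)^n − 1) / r
Monthly rate r = 0.049/12 ≈ 0.00408333, n = 25
FV = $200.00 × ((1 + 0.049/12)^25 − 1) / (0.049/12)
FV = $200.00 × 26.264226
FV = $5,252.85

FV = PMT × ((1+r)^n - 1)/r = $5,252.85


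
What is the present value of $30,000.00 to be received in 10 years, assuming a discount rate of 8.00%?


Present value formula: PV = FV / (1 + r)^t
PV = $30,000.00 / (1 + 0.08)^10
PV = $30,000.00 / 2.158925
PV = $13,895.80

PV = FV / (1 + r)^t = $13,895.80


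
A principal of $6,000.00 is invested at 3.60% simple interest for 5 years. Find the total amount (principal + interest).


Total amount formula: A = P(1 + rt) = P + P·r·t
Interest: I = P × r × t = $6,000.00 × 0.036 × 5 = $1,080.00
A = P + I = $6,000.00 + $1,080.00 = $7,080.00

A = P + I = P(1 + rt) = $7,080.00


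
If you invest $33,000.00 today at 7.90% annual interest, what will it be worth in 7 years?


Future value formula: FV = PV × (1 + r)^t
FV = $33,000.00 × (1 + 0.079)^7
FV = $33,000.00 × 1.702747
FV = $56,190.65

FV = PV × (1 + r)^t = $56,190.65


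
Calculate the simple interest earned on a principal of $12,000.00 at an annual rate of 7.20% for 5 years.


Simple interest formula: I = P × r × t
I = $12,000.00 × 0.072 × 5
I = $4,320.00

I = P × r × t = $4,320.00


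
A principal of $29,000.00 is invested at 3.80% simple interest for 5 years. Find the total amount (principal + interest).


Total amount formula: A = P(1 + rt) = P + P·r·t
Interest: I = P × r × t = $29,000.00 × 0.038 × 5 = $5,510.00
A = P + I = $29,000.00 + $5,510.00 = $34,510.00

A = P + I = P(1 + rt) = $34,510.00


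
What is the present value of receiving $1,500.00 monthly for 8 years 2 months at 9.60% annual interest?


Present value of an ordinary annuity: PV = PMT × (1 − (1 + r)^(−n)) / r
Monthly rate r = 0.096/12 = 0.008, n = 98
PV = $1,500.00 × (1 − (1 + 0.096/12)^(−98)) / (0.096/12)
PV = $1,500.00 × 67.749687
PV = $101,624.53

PV = PMT × (1-(1+r)^(-n))/r = $101,624.53


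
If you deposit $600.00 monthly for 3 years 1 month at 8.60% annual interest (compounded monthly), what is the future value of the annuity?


Future value of an ordinary annuity: FV = PMT × ((1 + r)^n − 1) / r
Monthly rate r = 0.086/12 ≈ 0.00716667, n = 37
FV = $600.00 × ((1 + 0.086/12)^37 − 1) / (0.086/12)
FV = $600.00 × 42.197581
FV = $25,318.55

FV = PMT × ((1+r)^n - 1)/r = $25,318.55


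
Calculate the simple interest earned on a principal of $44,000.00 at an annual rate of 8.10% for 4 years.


Simple interest formula: I = P × r × t
I = $44,000.00 × 0.081 × 4
I = $14,256.00

I = P × r × t = $14,256.00


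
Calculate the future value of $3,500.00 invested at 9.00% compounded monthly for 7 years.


Compound interest formula: A = P(1 + r/n)^(nt)
A = $3,500.00 × (1 + 0.09/12)^(12 × 7)
Growth factor: (1 + 0.09/12)^84 = 1.873202
A = $3,500.00 × 1.873202
A = $6,556.21

A = P(1 + r/n)^(nt) = $6,556.21
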